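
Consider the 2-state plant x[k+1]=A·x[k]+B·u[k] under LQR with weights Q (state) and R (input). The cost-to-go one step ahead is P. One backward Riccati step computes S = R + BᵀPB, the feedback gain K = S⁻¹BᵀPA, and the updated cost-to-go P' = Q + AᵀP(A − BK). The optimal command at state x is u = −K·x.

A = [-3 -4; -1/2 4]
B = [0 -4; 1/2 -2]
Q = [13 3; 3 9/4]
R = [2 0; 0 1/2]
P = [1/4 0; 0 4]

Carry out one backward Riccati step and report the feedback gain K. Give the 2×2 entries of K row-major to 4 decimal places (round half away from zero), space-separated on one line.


BᵀP = [0.0000 2.0000; -1.0000 -8.0000]
S = R + BᵀPB = [2 0; 0 1/2] + [1.0000 -4.0000; -4.0000 20.0000] = [3.0000 -4.0000; -4.0000 20.5000]
BᵀPA = [-1.0000 8.0000; 7.0000 -28.0000]
K = S⁻¹·BᵀPA = [0.1648 1.1429; 0.3736 -1.1429]
A−BK = [-1.5055 -8.5714; 0.1648 1.1429]
AᵀP(A−BK) = [0.7995 4.1429; 4.1429 26.8571]
P' = Q + AᵀP(A−BK) = [13.7995 7.1429; 7.1429 29.1071]
tr(P') = 42.9066

0.1648 1.1429 0.3736 -1.1429


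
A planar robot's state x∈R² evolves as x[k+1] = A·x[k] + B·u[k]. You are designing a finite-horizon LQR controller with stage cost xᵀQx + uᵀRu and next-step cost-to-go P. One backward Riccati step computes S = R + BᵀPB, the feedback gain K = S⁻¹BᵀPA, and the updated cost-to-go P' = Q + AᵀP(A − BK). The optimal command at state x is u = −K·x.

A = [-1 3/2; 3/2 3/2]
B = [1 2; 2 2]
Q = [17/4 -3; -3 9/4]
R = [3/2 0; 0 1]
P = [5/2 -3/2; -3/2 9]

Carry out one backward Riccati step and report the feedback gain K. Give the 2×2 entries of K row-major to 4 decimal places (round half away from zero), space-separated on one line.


BᵀP = [-0.5000 16.5000; 2.0000 15.0000]
S = R + BᵀPB = [3/2 0; 0 1] + [32.5000 32.0000; 32.0000 34.0000] = [34.0000 32.0000; 32.0000 35.0000]
BᵀPA = [25.2500 24.0000; 20.5000 25.5000]
K = S⁻¹·BᵀPA = [1.3720 0.1446; -0.6687 0.5964]
A−BK = [-1.0346 0.1627; 0.0934 0.0181]
AᵀP(A−BK) = [6.3151 -0.5015; -0.5015 0.4473]
P' = Q + AᵀP(A−BK) = [10.5651 -3.5015; -3.5015 2.6973]
tr(P') = 13.2624

1.3720 0.1446 -0.6687 0.5964


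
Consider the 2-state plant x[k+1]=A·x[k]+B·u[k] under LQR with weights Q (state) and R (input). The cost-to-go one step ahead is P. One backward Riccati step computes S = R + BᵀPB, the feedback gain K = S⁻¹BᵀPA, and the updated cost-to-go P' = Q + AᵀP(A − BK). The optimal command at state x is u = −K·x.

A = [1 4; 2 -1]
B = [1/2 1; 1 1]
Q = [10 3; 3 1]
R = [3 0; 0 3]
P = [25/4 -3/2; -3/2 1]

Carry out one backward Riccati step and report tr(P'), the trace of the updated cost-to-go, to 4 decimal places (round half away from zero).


BᵀP = [1.6250 0.2500; 4.7500 -0.5000]
S = R + BᵀPB = [3 0; 0 3] + [1.0625 1.8750; 1.8750 4.2500] = [4.0625 1.8750; 1.8750 7.2500]
BᵀPA = [2.1250 6.2500; 3.7500 19.5000]
K = S⁻¹·BᵀPA = [0.3229 0.3373; 0.4337 2.6024]
A−BK = [0.4048 1.2289; 1.2434 -3.9398]
AᵀP(A−BK) = [1.9373 2.0241; 2.0241 60.1446]
P' = Q + AᵀP(A−BK) = [11.9373 5.0241; 5.0241 61.1446]
tr(P') = 73.0819

73.0819


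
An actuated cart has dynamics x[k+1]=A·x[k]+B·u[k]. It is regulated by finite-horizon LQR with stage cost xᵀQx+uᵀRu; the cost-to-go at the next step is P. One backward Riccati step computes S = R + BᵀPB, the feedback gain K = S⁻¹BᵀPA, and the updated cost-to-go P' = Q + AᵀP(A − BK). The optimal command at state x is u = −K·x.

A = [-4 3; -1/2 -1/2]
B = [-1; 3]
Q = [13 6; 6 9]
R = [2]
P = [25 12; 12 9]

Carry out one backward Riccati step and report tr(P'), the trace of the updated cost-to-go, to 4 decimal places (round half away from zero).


BᵀP = [11.0000 15.0000]
S = R + BᵀPB = [2] + [34.0000] = [36.0000]
BᵀPA = [-51.5000 25.5000]
K = S⁻¹·BᵀPA = [-1.4306 0.7083]
A−BK = [-5.4306 3.7083; 3.7917 -2.6250]
AᵀP(A−BK) = [376.5764 -255.2708; -255.2708 173.1875]
P' = Q + AᵀP(A−BK) = [389.5764 -249.2708; -249.2708 182.1875]
tr(P') = 571.7639

571.7639


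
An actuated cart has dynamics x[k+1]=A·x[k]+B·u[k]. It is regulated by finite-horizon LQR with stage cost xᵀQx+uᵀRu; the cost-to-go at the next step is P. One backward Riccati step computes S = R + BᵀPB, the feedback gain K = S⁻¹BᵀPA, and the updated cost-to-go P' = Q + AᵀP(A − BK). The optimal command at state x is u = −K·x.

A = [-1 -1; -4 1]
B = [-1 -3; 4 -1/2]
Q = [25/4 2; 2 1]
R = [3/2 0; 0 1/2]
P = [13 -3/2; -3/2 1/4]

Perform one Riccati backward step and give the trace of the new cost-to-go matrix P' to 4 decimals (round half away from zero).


8.0409

BᵀP = [-19.0000 2.5000; -38.2500 4.3750]
S = R + BᵀPB = [3/2 0; 0 1/2] + [29.0000 55.7500; 55.7500 112.5625] = [30.5000 55.7500; 55.7500 113.0625]
BᵀPA = [9.0000 21.5000; 20.7500 42.6250]
K = S⁻¹·BᵀPA = [-0.4091 0.1601; 0.3853 0.2980]
A−BK = [-0.2533 0.0543; -2.1708 0.5085]
AᵀP(A−BK) = [0.6879 -0.1256; -0.1256 0.1030]
P' = Q + AᵀP(A−BK) = [6.9379 1.8744; 1.8744 1.1030]
tr(P') = 8.0409


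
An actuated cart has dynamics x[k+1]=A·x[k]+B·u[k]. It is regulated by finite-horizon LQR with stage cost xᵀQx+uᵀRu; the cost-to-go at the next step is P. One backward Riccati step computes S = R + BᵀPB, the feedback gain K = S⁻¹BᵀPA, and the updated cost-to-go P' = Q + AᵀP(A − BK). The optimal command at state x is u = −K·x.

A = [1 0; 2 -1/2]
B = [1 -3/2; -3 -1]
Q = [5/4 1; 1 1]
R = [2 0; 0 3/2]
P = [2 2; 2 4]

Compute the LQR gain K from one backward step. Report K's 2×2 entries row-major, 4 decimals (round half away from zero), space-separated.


BᵀP = [-4.0000 -10.0000; -5.0000 -7.0000]
S = R + BᵀPB = [2 0; 0 3/2] + [26.0000 16.0000; 16.0000 14.5000] = [28.0000 16.0000; 16.0000 16.0000]
BᵀPA = [-24.0000 5.0000; -19.0000 3.5000]
K = S⁻¹·BᵀPA = [-0.4167 0.1250; -0.7708 0.0938]
A−BK = [0.2604 0.0156; -0.0208 -0.0313]
AᵀP(A−BK) = [1.3542 -0.2188; -0.2188 0.0469]
P' = Q + AᵀP(A−BK) = [2.6042 0.7813; 0.7813 1.0469]
tr(P') = 3.6510

-0.4167 0.1250 -0.7708 0.0938


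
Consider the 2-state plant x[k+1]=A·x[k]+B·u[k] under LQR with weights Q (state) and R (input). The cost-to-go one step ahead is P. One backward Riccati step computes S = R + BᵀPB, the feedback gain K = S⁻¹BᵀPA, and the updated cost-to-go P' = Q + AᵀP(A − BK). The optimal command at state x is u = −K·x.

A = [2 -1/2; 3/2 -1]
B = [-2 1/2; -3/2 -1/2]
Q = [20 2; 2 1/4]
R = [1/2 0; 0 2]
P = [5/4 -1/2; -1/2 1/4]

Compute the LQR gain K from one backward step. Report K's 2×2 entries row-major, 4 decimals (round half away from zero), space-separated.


BᵀP = [-1.7500 0.6250; 0.8750 -0.3750]
S = R + BᵀPB = [1/2 0; 0 2] + [2.5625 -1.1875; -1.1875 0.6250] = [3.0625 -1.1875; -1.1875 2.6250]
BᵀPA = [-2.5625 0.2500; 1.1875 -0.0625]
K = S⁻¹·BᵀPA = [-0.8020 0.0878; 0.0896 0.0159]
A−BK = [0.3512 -0.3324; 0.3418 -0.8603]
AᵀP(A−BK) = [0.4010 -0.0439; -0.0439 0.0415]
P' = Q + AᵀP(A−BK) = [20.4010 1.9561; 1.9561 0.2915]
tr(P') = 20.6925

-0.8020 0.0878 0.0896 0.0159


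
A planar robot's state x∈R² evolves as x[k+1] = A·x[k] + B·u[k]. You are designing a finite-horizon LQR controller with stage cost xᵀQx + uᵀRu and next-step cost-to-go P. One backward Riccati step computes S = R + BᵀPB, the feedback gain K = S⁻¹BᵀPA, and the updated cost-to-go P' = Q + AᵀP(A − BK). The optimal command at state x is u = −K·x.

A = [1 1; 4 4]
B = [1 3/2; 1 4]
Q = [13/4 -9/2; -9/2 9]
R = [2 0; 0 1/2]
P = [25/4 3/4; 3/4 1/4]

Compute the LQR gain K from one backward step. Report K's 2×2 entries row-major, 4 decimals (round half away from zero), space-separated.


0.0076 0.0076 0.7533 0.7533

BᵀP = [7.0000 1.0000; 12.3750 2.1250]
S = R + BᵀPB = [2 0; 0 1/2] + [8.0000 14.5000; 14.5000 27.0625] = [10.0000 14.5000; 14.5000 27.5625]
BᵀPA = [11.0000 11.0000; 20.8750 20.8750]
K = S⁻¹·BᵀPA = [0.0076 0.0076; 0.7533 0.7533]
A−BK = [-0.1377 -0.1377; 0.9790 0.9790]
AᵀP(A−BK) = [0.4398 0.4398; 0.4398 0.4398]
P' = Q + AᵀP(A−BK) = [3.6898 -4.0602; -4.0602 9.4398]
tr(P') = 13.1295


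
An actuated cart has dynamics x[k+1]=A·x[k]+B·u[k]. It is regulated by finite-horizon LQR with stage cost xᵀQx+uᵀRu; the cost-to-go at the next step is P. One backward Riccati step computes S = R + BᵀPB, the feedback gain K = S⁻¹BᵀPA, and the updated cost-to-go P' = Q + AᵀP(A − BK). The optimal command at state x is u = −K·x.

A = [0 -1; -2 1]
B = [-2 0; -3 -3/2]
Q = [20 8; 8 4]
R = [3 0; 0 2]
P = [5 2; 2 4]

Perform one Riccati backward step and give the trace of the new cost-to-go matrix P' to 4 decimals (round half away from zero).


28.5875

BᵀP = [-16.0000 -16.0000; -3.0000 -6.0000]
S = R + BᵀPB = [3 0; 0 2] + [80.0000 24.0000; 24.0000 9.0000] = [83.0000 24.0000; 24.0000 11.0000]
BᵀPA = [32.0000 0.0000; 12.0000 -3.0000]
K = S⁻¹·BᵀPA = [0.1899 0.2136; 0.6766 -0.7389]
A−BK = [0.3798 -0.5727; -0.4154 0.5326]
AᵀP(A−BK) = [1.8042 -1.9703; -1.9703 2.7834]
P' = Q + AᵀP(A−BK) = [21.8042 6.0297; 6.0297 6.7834]
tr(P') = 28.5875


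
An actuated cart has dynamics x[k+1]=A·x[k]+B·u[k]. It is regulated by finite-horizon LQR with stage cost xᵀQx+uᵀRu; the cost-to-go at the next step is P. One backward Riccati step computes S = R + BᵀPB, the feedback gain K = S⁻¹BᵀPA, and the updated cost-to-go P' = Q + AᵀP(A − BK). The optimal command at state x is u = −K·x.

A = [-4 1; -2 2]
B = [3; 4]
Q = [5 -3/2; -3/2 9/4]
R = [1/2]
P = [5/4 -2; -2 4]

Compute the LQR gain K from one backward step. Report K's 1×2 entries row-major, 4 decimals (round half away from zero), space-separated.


-0.1081 0.5676

BᵀP = [-4.2500 10.0000]
S = R + BᵀPB = [1/2] + [27.2500] = [27.7500]
BᵀPA = [-3.0000 15.7500]
K = S⁻¹·BᵀPA = [-0.1081 0.5676]
A−BK = [-3.6757 -0.7027; -1.5676 -0.2703]
AᵀP(A−BK) = [3.6757 0.7027; 0.7027 0.3108]
P' = Q + AᵀP(A−BK) = [8.6757 -0.7973; -0.7973 2.5608]
tr(P') = 11.2365


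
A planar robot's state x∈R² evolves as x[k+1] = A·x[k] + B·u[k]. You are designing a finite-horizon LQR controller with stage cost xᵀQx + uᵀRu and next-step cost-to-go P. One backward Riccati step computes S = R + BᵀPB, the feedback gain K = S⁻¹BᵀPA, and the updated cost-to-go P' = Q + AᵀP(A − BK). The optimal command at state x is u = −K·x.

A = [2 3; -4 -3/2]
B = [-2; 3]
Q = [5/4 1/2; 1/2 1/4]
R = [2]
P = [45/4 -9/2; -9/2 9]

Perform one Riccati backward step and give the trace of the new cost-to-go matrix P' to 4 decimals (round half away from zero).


BᵀP = [-36.0000 36.0000]
S = R + BᵀPB = [2] + [180.0000] = [182.0000]
BᵀPA = [-216.0000 -162.0000]
K = S⁻¹·BᵀPA = [-1.1868 -0.8901]
A−BK = [-0.3736 1.2198; -0.4396 1.1703]
AᵀP(A−BK) = [4.6484 -3.2637; -3.2637 17.8022]
P' = Q + AᵀP(A−BK) = [5.8984 -2.7637; -2.7637 18.0522]
tr(P') = 23.9505

23.9505


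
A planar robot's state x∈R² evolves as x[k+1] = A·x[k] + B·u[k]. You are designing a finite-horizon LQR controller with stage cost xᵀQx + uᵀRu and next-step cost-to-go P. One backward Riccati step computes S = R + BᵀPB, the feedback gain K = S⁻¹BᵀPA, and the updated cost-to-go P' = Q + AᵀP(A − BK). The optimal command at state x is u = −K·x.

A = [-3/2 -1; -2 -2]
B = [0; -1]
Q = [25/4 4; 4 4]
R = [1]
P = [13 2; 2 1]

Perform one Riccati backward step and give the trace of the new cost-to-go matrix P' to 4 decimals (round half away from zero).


BᵀP = [-2.0000 -1.0000]
S = R + BᵀPB = [1] + [1.0000] = [2.0000]
BᵀPA = [5.0000 4.0000]
K = S⁻¹·BᵀPA = [2.5000 2.0000]
A−BK = [-1.5000 -1.0000; 0.5000 0.0000]
AᵀP(A−BK) = [32.7500 23.5000; 23.5000 17.0000]
P' = Q + AᵀP(A−BK) = [39.0000 27.5000; 27.5000 21.0000]
tr(P') = 60.0000

60.0000


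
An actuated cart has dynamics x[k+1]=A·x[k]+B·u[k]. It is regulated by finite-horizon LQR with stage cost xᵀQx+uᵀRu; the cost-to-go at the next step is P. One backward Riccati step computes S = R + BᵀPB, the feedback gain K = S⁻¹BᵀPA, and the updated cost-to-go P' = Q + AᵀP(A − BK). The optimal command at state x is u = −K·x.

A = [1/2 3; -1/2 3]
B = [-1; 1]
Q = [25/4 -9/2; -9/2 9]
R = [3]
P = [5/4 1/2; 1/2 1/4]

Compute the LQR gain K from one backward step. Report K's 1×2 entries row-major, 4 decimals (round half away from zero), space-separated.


BᵀP = [-0.7500 -0.2500]
S = R + BᵀPB = [3] + [0.5000] = [3.5000]
BᵀPA = [-0.2500 -3.0000]
K = S⁻¹·BᵀPA = [-0.0714 -0.8571]
A−BK = [0.4286 2.1429; -0.4286 3.8571]
AᵀP(A−BK) = [0.1071 1.2857; 1.2857 19.9286]
P' = Q + AᵀP(A−BK) = [6.3571 -3.2143; -3.2143 28.9286]
tr(P') = 35.2857

-0.0714 -0.8571


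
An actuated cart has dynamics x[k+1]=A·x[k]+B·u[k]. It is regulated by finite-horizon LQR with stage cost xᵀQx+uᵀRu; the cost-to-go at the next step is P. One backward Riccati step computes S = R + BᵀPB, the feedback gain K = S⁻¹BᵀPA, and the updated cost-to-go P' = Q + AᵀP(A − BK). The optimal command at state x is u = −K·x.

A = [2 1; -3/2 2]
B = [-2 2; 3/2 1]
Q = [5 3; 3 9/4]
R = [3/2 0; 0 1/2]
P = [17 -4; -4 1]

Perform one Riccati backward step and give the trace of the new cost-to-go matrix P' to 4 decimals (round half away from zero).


8.1725

BᵀP = [-40.0000 9.5000; 30.0000 -7.0000]
S = R + BᵀPB = [3/2 0; 0 1/2] + [94.2500 -70.5000; -70.5000 53.0000] = [95.7500 -70.5000; -70.5000 53.5000]
BᵀPA = [-94.2500 -21.0000; 70.5000 16.0000]
K = S⁻¹·BᵀPA = [-0.4733 0.0295; 0.6940 0.3380]
A−BK = [-0.3347 0.3831; -1.4840 1.6177]
AᵀP(A−BK) = [0.7100 -0.0443; -0.0443 0.2125]
P' = Q + AᵀP(A−BK) = [5.7100 2.9557; 2.9557 2.4625]
tr(P') = 8.1725


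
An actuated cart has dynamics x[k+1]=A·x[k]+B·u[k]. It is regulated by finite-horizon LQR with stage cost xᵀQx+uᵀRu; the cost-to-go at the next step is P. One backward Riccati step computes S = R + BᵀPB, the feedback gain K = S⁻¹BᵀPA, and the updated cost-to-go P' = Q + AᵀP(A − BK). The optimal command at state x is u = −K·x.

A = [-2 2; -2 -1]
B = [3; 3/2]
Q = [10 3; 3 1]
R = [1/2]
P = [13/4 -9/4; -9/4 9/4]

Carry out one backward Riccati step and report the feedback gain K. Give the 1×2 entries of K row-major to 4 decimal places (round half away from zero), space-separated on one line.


BᵀP = [6.3750 -3.3750]
S = R + BᵀPB = [1/2] + [14.0625] = [14.5625]
BᵀPA = [-6.0000 16.1250]
K = S⁻¹·BᵀPA = [-0.4120 1.1073]
A−BK = [-0.7639 -1.3219; -1.3820 -2.6609]
AᵀP(A−BK) = [1.5279 2.6438; 2.6438 6.3948]
P' = Q + AᵀP(A−BK) = [11.5279 5.6438; 5.6438 7.3948]
tr(P') = 18.9227

-0.4120 1.1073


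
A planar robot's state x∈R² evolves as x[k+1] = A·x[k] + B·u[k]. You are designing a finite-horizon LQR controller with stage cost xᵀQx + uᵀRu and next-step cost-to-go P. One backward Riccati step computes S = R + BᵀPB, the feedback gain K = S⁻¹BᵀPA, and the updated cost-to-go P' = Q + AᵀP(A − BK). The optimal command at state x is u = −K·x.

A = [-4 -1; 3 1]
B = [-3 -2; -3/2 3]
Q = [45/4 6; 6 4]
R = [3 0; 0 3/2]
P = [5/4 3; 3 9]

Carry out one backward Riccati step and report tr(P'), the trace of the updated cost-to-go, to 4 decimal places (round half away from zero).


BᵀP = [-8.2500 -22.5000; 6.5000 21.0000]
S = R + BᵀPB = [3 0; 0 3/2] + [58.5000 -51.0000; -51.0000 50.0000] = [61.5000 -51.0000; -51.0000 51.5000]
BᵀPA = [-34.5000 -14.2500; 37.0000 14.5000]
K = S⁻¹·BᵀPA = [0.1947 0.0099; 0.9113 0.2914]
A−BK = [-1.5934 -0.3874; 0.5583 0.1407]
AᵀP(A−BK) = [2.0007 0.5613; 0.5613 0.1664]
P' = Q + AᵀP(A−BK) = [13.2507 6.5613; 6.5613 4.1664]
tr(P') = 17.4171

17.4171


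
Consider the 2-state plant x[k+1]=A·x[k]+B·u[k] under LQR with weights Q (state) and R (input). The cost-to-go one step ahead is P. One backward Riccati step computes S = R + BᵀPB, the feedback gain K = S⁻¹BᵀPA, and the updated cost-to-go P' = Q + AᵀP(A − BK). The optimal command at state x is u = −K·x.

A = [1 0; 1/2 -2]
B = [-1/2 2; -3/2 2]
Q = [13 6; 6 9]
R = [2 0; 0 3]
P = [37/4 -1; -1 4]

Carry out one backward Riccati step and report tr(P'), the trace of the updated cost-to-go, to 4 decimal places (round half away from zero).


28.1322

BᵀP = [-3.1250 -5.5000; 16.5000 6.0000]
S = R + BᵀPB = [2 0; 0 3] + [9.8125 -17.2500; -17.2500 45.0000] = [11.8125 -17.2500; -17.2500 48.0000]
BᵀPA = [-5.8750 11.0000; 19.5000 -12.0000]
K = S⁻¹·BᵀPA = [0.2018 1.1914; 0.4788 0.1781]
A−BK = [0.1434 0.2394; -0.1548 -0.5692]
AᵀP(A−BK) = [1.0995 1.5254; 1.5254 5.0327]
P' = Q + AᵀP(A−BK) = [14.0995 7.5254; 7.5254 14.0327]
tr(P') = 28.1322


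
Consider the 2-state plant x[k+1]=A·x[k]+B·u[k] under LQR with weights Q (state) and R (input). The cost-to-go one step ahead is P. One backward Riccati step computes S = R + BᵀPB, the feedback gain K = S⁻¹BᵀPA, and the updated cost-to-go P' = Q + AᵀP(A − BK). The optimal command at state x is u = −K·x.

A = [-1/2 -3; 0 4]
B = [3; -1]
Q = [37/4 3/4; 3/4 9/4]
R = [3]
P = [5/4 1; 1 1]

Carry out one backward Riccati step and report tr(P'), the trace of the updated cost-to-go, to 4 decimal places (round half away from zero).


BᵀP = [2.7500 2.0000]
S = R + BᵀPB = [3] + [6.2500] = [9.2500]
BᵀPA = [-1.3750 -0.2500]
K = S⁻¹·BᵀPA = [-0.1486 -0.0270]
A−BK = [-0.0541 -2.9189; -0.1486 3.9730]
AᵀP(A−BK) = [0.1081 -0.1622; -0.1622 3.2432]
P' = Q + AᵀP(A−BK) = [9.3581 0.5878; 0.5878 5.4932]
tr(P') = 14.8514

14.8514


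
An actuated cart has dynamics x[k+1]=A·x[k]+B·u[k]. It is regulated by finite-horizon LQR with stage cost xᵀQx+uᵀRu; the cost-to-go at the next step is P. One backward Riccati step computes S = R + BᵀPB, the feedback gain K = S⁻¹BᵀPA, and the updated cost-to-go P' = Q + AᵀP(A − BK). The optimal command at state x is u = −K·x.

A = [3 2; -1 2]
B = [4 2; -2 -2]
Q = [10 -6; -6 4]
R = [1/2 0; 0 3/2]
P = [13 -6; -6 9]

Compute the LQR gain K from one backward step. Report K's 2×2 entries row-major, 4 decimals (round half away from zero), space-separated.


BᵀP = [64.0000 -42.0000; 38.0000 -30.0000]
S = R + BᵀPB = [1/2 0; 0 3/2] + [340.0000 212.0000; 212.0000 136.0000] = [340.5000 212.0000; 212.0000 137.5000]
BᵀPA = [234.0000 44.0000; 144.0000 16.0000]
K = S⁻¹·BᵀPA = [0.8785 1.4178; -0.3072 -2.0696]
A−BK = [0.1004 0.4681; 0.1426 0.6964]
AᵀP(A−BK) = [0.6697 2.2611; 2.2611 10.7310]
P' = Q + AᵀP(A−BK) = [10.6697 -3.7389; -3.7389 14.7310]
tr(P') = 25.4007

0.8785 1.4178 -0.3072 -2.0696


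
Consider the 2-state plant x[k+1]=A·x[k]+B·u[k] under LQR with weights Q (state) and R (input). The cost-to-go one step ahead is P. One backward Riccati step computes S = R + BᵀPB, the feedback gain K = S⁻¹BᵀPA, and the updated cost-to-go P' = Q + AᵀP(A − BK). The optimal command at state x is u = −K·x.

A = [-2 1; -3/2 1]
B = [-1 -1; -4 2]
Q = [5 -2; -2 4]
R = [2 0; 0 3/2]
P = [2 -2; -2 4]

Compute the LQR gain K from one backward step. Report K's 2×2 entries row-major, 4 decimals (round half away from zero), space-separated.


0.5310 -0.3066 0.5474 -0.2336

BᵀP = [6.0000 -14.0000; -6.0000 10.0000]
S = R + BᵀPB = [2 0; 0 3/2] + [50.0000 -34.0000; -34.0000 26.0000] = [52.0000 -34.0000; -34.0000 27.5000]
BᵀPA = [9.0000 -8.0000; -3.0000 4.0000]
K = S⁻¹·BᵀPA = [0.5310 -0.3066; 0.5474 -0.2336]
A−BK = [-0.9215 0.4599; -0.4708 0.2409]
AᵀP(A−BK) = [1.8631 -0.9416; -0.9416 0.4818]
P' = Q + AᵀP(A−BK) = [6.8631 -2.9416; -2.9416 4.4818]
tr(P') = 11.3449


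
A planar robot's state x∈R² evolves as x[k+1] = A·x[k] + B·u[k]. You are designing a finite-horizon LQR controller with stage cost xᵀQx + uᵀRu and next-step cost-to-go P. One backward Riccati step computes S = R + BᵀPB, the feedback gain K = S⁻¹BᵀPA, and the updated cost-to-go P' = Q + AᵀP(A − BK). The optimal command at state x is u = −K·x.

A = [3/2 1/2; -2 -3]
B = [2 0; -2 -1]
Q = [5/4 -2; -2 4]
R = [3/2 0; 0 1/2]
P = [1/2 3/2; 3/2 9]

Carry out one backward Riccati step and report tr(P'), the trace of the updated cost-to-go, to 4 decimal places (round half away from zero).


8.4569

BᵀP = [-2.0000 -15.0000; -1.5000 -9.0000]
S = R + BᵀPB = [3/2 0; 0 1/2] + [26.0000 15.0000; 15.0000 9.0000] = [27.5000 15.0000; 15.0000 9.5000]
BᵀPA = [27.0000 44.0000; 15.7500 26.2500]
K = S⁻¹·BᵀPA = [0.5586 0.6690; 0.7759 1.7069]
A−BK = [0.3828 -0.8379; -0.1069 0.0448]
AᵀP(A−BK) = [0.8224 1.1793; 1.1793 2.3845]
P' = Q + AᵀP(A−BK) = [2.0724 -0.8207; -0.8207 6.3845]
tr(P') = 8.4569


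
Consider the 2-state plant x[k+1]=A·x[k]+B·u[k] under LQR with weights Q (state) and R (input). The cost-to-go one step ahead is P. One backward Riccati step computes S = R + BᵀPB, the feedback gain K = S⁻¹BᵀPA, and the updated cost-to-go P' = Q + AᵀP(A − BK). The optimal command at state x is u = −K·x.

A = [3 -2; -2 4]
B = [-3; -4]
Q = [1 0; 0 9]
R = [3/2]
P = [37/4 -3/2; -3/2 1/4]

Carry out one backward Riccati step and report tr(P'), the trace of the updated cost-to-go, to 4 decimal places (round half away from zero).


BᵀP = [-21.7500 3.5000]
S = R + BᵀPB = [3/2] + [51.2500] = [52.7500]
BᵀPA = [-72.2500 57.5000]
K = S⁻¹·BᵀPA = [-1.3697 1.0900]
A−BK = [-1.1090 1.2701; -7.4787 8.3602]
AᵀP(A−BK) = [3.2915 -2.7441; -2.7441 2.3223]
P' = Q + AᵀP(A−BK) = [4.2915 -2.7441; -2.7441 11.3223]
tr(P') = 15.6137

15.6137


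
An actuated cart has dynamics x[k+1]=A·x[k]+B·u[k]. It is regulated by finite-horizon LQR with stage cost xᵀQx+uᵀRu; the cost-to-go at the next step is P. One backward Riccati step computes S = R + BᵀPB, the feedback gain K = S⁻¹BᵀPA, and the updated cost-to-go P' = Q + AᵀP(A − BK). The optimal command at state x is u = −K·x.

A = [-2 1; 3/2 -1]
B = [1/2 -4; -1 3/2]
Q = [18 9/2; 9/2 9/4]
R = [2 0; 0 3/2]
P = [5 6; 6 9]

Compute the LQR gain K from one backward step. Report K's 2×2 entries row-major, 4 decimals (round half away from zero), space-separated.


-0.5639 0.4777 0.3049 -0.0971

BᵀP = [-3.5000 -6.0000; -11.0000 -10.5000]
S = R + BᵀPB = [2 0; 0 3/2] + [4.2500 5.0000; 5.0000 28.2500] = [6.2500 5.0000; 5.0000 29.7500]
BᵀPA = [-2.0000 2.5000; 6.2500 -0.5000]
K = S⁻¹·BᵀPA = [-0.5639 0.4777; 0.3049 -0.0971]
A−BK = [-0.4986 0.3728; 0.4788 -0.3767]
AᵀP(A−BK) = [1.2169 -0.9379; -0.9379 0.7573]
P' = Q + AᵀP(A−BK) = [19.2169 3.5621; 3.5621 3.0073]
tr(P') = 22.2242


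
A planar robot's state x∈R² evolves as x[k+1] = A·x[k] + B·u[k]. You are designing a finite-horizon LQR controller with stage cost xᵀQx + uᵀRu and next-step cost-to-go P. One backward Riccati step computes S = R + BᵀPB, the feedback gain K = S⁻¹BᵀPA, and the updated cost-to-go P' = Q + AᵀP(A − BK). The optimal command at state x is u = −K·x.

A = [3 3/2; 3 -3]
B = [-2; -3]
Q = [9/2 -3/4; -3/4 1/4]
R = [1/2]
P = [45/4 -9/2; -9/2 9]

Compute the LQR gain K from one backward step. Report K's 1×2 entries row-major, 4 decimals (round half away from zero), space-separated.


BᵀP = [-9.0000 -18.0000]
S = R + BᵀPB = [1/2] + [72.0000] = [72.5000]
BᵀPA = [-81.0000 40.5000]
K = S⁻¹·BᵀPA = [-1.1172 0.5586]
A−BK = [0.7655 2.6172; -0.3517 -1.3241]
AᵀP(A−BK) = [10.7534 35.1233; 35.1233 124.1884]
P' = Q + AᵀP(A−BK) = [15.2534 34.3733; 34.3733 124.4384]
tr(P') = 139.6918

-1.1172 0.5586


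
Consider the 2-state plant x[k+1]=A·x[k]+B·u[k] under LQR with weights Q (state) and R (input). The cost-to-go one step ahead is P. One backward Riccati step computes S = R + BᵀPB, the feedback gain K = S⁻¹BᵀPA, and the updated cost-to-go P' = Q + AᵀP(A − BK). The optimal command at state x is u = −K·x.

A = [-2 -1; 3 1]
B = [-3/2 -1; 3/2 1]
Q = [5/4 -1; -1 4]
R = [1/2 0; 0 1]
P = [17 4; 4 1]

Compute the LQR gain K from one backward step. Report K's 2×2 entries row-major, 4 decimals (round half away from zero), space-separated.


0.9107 0.5357 0.3036 0.1786

BᵀP = [-19.5000 -4.5000; -13.0000 -3.0000]
S = R + BᵀPB = [1/2 0; 0 1] + [22.5000 15.0000; 15.0000 10.0000] = [23.0000 15.0000; 15.0000 11.0000]
BᵀPA = [25.5000 15.0000; 17.0000 10.0000]
K = S⁻¹·BᵀPA = [0.9107 0.5357; 0.3036 0.1786]
A−BK = [-0.3304 -0.0179; 1.3304 0.0179]
AᵀP(A−BK) = [0.6161 0.3036; 0.3036 0.1786]
P' = Q + AᵀP(A−BK) = [1.8661 -0.6964; -0.6964 4.1786]
tr(P') = 6.0446


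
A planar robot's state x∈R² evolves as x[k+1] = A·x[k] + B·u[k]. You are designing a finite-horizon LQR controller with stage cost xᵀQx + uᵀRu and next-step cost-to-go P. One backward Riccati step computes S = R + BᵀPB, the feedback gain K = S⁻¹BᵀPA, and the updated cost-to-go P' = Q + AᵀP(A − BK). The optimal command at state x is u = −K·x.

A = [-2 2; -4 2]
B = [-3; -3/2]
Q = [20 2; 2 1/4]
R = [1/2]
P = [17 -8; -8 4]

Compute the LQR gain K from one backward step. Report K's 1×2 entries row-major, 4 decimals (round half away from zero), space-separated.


0.0663 -0.4641

BᵀP = [-39.0000 18.0000]
S = R + BᵀPB = [1/2] + [90.0000] = [90.5000]
BᵀPA = [6.0000 -42.0000]
K = S⁻¹·BᵀPA = [0.0663 -0.4641]
A−BK = [-1.8011 0.6077; -3.9006 1.3039]
AᵀP(A−BK) = [3.6022 -1.2155; -1.2155 0.5083]
P' = Q + AᵀP(A−BK) = [23.6022 0.7845; 0.7845 0.7583]
tr(P') = 24.3605


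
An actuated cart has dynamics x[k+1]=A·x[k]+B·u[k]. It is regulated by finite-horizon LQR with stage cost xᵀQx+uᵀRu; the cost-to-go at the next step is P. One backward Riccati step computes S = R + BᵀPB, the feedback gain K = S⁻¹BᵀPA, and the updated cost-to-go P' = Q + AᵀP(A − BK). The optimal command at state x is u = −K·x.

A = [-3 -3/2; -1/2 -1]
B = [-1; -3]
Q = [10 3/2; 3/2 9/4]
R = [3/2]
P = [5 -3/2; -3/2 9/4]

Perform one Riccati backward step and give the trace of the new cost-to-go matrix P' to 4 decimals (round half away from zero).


BᵀP = [-0.5000 -5.2500]
S = R + BᵀPB = [3/2] + [16.2500] = [17.7500]
BᵀPA = [4.1250 6.0000]
K = S⁻¹·BᵀPA = [0.2324 0.3380]
A−BK = [-2.7676 -1.1620; 0.1972 0.0141]
AᵀP(A−BK) = [40.1039 16.6056; 16.6056 6.9718]
P' = Q + AᵀP(A−BK) = [50.1039 18.1056; 18.1056 9.2218]
tr(P') = 59.3257

59.3257


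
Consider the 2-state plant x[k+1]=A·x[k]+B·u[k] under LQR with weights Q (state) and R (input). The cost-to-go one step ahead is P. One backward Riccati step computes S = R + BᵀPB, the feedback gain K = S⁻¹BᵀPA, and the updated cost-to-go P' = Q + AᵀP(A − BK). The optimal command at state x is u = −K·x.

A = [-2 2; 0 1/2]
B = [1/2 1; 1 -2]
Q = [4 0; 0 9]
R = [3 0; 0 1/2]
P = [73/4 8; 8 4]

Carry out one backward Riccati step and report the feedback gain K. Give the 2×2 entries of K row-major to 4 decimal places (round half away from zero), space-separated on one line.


BᵀP = [17.1250 8.0000; 2.2500 0.0000]
S = R + BᵀPB = [3 0; 0 1/2] + [16.5625 1.1250; 1.1250 2.2500] = [19.5625 1.1250; 1.1250 2.7500]
BᵀPA = [-34.2500 38.2500; -4.5000 4.5000]
K = S⁻¹·BᵀPA = [-1.6966 1.9060; -0.9423 0.8566]
A−BK = [-0.2094 0.1904; -0.1880 0.3073]
AᵀP(A−BK) = [10.6508 -11.8644; -11.8644 13.2403]
P' = Q + AᵀP(A−BK) = [14.6508 -11.8644; -11.8644 22.2403]
tr(P') = 36.8911

-1.6966 1.9060 -0.9423 0.8566


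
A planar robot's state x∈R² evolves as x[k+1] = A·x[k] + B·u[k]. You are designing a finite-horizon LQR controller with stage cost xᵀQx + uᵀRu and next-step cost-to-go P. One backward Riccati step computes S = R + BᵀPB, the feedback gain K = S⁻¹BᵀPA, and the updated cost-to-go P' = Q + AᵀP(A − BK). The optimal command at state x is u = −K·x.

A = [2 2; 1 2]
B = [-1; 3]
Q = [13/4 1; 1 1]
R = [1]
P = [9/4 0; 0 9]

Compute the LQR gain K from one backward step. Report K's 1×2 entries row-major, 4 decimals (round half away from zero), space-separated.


BᵀP = [-2.2500 27.0000]
S = R + BᵀPB = [1] + [83.2500] = [84.2500]
BᵀPA = [22.5000 49.5000]
K = S⁻¹·BᵀPA = [0.2671 0.5875]
A−BK = [2.2671 2.5875; 0.1988 0.2374]
AᵀP(A−BK) = [11.9911 13.7804; 13.7804 15.9169]
P' = Q + AᵀP(A−BK) = [15.2411 14.7804; 14.7804 16.9169]
tr(P') = 32.1580

0.2671 0.5875


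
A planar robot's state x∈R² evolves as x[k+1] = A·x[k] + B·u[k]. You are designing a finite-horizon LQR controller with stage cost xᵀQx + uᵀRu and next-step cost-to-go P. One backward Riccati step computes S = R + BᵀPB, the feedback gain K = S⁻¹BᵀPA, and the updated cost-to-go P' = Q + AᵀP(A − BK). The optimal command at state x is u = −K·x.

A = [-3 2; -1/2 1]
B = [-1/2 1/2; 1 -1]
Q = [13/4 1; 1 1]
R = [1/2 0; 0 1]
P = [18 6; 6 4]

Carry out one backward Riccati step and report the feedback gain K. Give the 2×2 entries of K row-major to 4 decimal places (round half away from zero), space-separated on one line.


BᵀP = [-3.0000 1.0000; 3.0000 -1.0000]
S = R + BᵀPB = [1/2 0; 0 1] + [2.5000 -2.5000; -2.5000 2.5000] = [3.0000 -2.5000; -2.5000 3.5000]
BᵀPA = [8.5000 -5.0000; -8.5000 5.0000]
K = S⁻¹·BᵀPA = [2.0000 -1.1765; -1.0000 0.5882]
A−BK = [-1.5000 1.1176; -3.5000 2.7647]
AᵀP(A−BK) = [155.5000 -119.0000; -119.0000 91.1765]
P' = Q + AᵀP(A−BK) = [158.7500 -118.0000; -118.0000 92.1765]
tr(P') = 250.9265

2.0000 -1.1765 -1.0000 0.5882


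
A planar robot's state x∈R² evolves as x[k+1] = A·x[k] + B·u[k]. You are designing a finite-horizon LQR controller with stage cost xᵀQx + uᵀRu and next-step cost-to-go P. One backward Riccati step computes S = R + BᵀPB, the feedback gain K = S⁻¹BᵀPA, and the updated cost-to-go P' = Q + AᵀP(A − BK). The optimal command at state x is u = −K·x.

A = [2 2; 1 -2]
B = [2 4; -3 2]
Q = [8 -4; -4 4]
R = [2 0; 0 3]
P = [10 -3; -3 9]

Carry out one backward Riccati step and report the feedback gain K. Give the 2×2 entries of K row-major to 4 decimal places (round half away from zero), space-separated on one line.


BᵀP = [29.0000 -33.0000; 34.0000 6.0000]
S = R + BᵀPB = [2 0; 0 3] + [157.0000 50.0000; 50.0000 148.0000] = [159.0000 50.0000; 50.0000 151.0000]
BᵀPA = [25.0000 124.0000; 74.0000 56.0000]
K = S⁻¹·BᵀPA = [0.0035 0.7403; 0.4889 0.1257]
A−BK = [0.0374 0.0165; 0.0326 -0.0304]
AᵀP(A−BK) = [0.7334 0.1886; 0.1886 1.1577]
P' = Q + AᵀP(A−BK) = [8.7334 -3.8114; -3.8114 5.1577]
tr(P') = 13.8910

0.0035 0.7403 0.4889 0.1257


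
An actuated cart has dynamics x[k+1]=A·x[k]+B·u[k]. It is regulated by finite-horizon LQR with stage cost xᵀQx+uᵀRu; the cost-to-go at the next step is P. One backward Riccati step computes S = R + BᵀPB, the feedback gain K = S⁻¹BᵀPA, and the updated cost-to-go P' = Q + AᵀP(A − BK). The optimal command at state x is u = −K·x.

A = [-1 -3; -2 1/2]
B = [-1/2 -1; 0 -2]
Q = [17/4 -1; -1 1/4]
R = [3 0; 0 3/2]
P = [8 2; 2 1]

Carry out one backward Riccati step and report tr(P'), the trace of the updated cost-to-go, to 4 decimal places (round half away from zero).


17.1084

BᵀP = [-4.0000 -1.0000; -12.0000 -4.0000]
S = R + BᵀPB = [3 0; 0 3/2] + [2.0000 6.0000; 6.0000 20.0000] = [5.0000 6.0000; 6.0000 21.5000]
BᵀPA = [6.0000 11.5000; 20.0000 34.0000]
K = S⁻¹·BᵀPA = [0.1259 0.6049; 0.8951 1.4126]
A−BK = [-0.0420 -1.2850; -0.2098 3.3252]
AᵀP(A−BK) = [1.3427 2.1189; 2.1189 11.2657]
P' = Q + AᵀP(A−BK) = [5.5927 1.1189; 1.1189 11.5157]
tr(P') = 17.1084


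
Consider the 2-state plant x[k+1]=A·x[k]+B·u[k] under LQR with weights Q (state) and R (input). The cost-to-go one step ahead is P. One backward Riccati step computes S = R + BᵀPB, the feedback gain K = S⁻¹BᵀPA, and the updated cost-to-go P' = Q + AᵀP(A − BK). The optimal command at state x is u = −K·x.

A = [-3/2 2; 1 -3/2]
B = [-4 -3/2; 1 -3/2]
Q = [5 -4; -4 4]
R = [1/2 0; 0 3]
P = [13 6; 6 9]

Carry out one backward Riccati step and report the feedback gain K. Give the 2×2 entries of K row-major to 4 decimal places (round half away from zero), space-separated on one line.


BᵀP = [-46.0000 -15.0000; -28.5000 -22.5000]
S = R + BᵀPB = [1/2 0; 0 3] + [169.0000 91.5000; 91.5000 76.5000] = [169.5000 91.5000; 91.5000 79.5000]
BᵀPA = [54.0000 -69.5000; 20.2500 -23.2500]
K = S⁻¹·BᵀPA = [0.4782 -0.6659; -0.2956 0.4739]
A−BK = [-0.0308 0.0474; 0.0784 -0.1233]
AᵀP(A−BK) = [0.4152 -0.6404; -0.6404 0.9913]
P' = Q + AᵀP(A−BK) = [5.4152 -4.6404; -4.6404 4.9913]
tr(P') = 10.4065

0.4782 -0.6659 -0.2956 0.4739


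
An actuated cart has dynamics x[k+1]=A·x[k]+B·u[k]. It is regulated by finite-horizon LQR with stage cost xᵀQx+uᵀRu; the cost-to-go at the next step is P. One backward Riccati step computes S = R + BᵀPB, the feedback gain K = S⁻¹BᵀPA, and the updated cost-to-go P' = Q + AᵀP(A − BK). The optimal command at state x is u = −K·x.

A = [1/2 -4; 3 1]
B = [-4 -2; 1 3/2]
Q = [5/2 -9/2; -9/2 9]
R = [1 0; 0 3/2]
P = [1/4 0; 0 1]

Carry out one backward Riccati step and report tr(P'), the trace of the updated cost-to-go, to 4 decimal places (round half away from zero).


BᵀP = [-1.0000 1.0000; -0.5000 1.5000]
S = R + BᵀPB = [1 0; 0 3/2] + [5.0000 3.5000; 3.5000 3.2500] = [6.0000 3.5000; 3.5000 4.7500]
BᵀPA = [2.5000 5.0000; 4.2500 3.5000]
K = S⁻¹·BᵀPA = [-0.1846 0.7077; 1.0308 0.2154]
A−BK = [1.8231 -0.7385; 1.6385 -0.0308]
AᵀP(A−BK) = [5.1433 -0.1846; -0.1846 0.7077]
P' = Q + AᵀP(A−BK) = [7.6433 -4.6846; -4.6846 9.7077]
tr(P') = 17.3510

17.3510


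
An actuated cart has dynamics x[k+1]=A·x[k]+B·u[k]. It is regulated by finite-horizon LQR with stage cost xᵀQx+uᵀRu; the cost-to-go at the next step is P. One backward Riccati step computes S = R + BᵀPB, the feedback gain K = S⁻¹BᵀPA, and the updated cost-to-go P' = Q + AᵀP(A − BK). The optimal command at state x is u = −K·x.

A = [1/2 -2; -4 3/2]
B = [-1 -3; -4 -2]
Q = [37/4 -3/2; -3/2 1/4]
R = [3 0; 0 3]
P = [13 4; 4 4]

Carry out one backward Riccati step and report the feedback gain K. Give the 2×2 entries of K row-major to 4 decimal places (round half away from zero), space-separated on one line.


BᵀP = [-29.0000 -20.0000; -47.0000 -20.0000]
S = R + BᵀPB = [3 0; 0 3] + [109.0000 127.0000; 127.0000 181.0000] = [112.0000 127.0000; 127.0000 184.0000]
BᵀPA = [65.5000 28.0000; 56.5000 64.0000]
K = S⁻¹·BᵀPA = [1.0887 -0.6644; -0.4444 0.8064]
A−BK = [0.2555 -0.2451; -0.5338 0.4551]
AᵀP(A−BK) = [5.0460 -4.0429; -4.0429 3.9926]
P' = Q + AᵀP(A−BK) = [14.2960 -5.5429; -5.5429 4.2426]
tr(P') = 18.5387

1.0887 -0.6644 -0.4444 0.8064


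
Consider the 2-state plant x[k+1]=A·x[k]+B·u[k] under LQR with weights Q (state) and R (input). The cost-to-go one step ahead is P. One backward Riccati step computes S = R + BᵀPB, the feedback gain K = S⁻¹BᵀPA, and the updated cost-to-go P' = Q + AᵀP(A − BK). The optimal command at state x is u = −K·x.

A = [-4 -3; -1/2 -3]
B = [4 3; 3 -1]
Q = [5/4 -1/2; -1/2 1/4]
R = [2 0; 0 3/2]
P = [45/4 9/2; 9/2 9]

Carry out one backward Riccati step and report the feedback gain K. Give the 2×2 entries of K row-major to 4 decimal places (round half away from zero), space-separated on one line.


-0.4285 -0.9091 -0.7472 0.2051

BᵀP = [58.5000 45.0000; 29.2500 4.5000]
S = R + BᵀPB = [2 0; 0 3/2] + [369.0000 130.5000; 130.5000 83.2500] = [371.0000 130.5000; 130.5000 84.7500]
BᵀPA = [-256.5000 -310.5000; -119.2500 -101.2500]
K = S⁻¹·BᵀPA = [-0.4285 -0.9091; -0.7472 0.2051]
A−BK = [-0.0442 0.0209; 0.0385 -0.0676]
AᵀP(A−BK) = [1.2248 0.5325; 0.5325 1.7493]
P' = Q + AᵀP(A−BK) = [2.4748 0.0325; 0.0325 1.9993]
tr(P') = 4.4741


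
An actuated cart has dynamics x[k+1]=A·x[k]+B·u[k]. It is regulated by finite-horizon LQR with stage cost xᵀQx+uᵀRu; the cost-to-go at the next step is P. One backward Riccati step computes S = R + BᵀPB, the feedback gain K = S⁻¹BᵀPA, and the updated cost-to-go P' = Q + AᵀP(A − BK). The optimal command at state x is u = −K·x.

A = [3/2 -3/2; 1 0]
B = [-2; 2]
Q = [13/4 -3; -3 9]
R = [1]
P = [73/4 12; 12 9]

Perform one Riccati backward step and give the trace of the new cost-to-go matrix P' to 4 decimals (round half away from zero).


BᵀP = [-12.5000 -6.0000]
S = R + BᵀPB = [1] + [13.0000] = [14.0000]
BᵀPA = [-24.7500 18.7500]
K = S⁻¹·BᵀPA = [-1.7679 1.3393]
A−BK = [-2.0357 1.1786; 4.5357 -2.6786]
AᵀP(A−BK) = [42.3080 -25.9152; -25.9152 15.9509]
P' = Q + AᵀP(A−BK) = [45.5580 -28.9152; -28.9152 24.9509]
tr(P') = 70.5089

70.5089


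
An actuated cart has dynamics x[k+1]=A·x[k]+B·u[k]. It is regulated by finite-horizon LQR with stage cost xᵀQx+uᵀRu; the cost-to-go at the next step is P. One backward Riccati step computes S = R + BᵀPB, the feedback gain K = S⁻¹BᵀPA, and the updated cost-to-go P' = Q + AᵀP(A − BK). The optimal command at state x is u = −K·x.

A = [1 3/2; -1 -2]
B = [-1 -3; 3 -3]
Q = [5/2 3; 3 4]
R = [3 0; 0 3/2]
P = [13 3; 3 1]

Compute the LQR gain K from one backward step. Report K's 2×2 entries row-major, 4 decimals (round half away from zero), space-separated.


BᵀP = [-4.0000 0.0000; -48.0000 -12.0000]
S = R + BᵀPB = [3 0; 0 3/2] + [4.0000 12.0000; 12.0000 180.0000] = [7.0000 12.0000; 12.0000 181.5000]
BᵀPA = [-4.0000 -6.0000; -36.0000 -48.0000]
K = S⁻¹·BᵀPA = [-0.2610 -0.4554; -0.1811 -0.2344]
A−BK = [0.1957 0.3415; -0.7603 -1.3369]
AᵀP(A−BK) = [0.4368 0.7417; 0.7417 1.2686]
P' = Q + AᵀP(A−BK) = [2.9368 3.7417; 3.7417 5.2686]
tr(P') = 8.2054

-0.2610 -0.4554 -0.1811 -0.2344


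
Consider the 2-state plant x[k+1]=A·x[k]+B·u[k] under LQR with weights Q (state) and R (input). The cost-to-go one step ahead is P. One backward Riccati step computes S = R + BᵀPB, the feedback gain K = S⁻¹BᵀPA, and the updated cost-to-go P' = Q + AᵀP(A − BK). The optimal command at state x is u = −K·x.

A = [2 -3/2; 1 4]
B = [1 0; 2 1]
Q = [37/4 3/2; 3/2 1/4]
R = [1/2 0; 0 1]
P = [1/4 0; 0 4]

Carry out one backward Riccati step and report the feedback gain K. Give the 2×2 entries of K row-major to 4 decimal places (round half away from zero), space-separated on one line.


0.5316 1.5253 -0.0506 0.7595

BᵀP = [0.2500 8.0000; 0.0000 4.0000]
S = R + BᵀPB = [1/2 0; 0 1] + [16.2500 8.0000; 8.0000 4.0000] = [16.7500 8.0000; 8.0000 5.0000]
BᵀPA = [8.5000 31.6250; 4.0000 16.0000]
K = S⁻¹·BᵀPA = [0.5316 1.5253; -0.0506 0.7595]
A−BK = [1.4684 -3.0253; -0.0127 0.1899]
AᵀP(A−BK) = [0.6835 -0.7532; -0.7532 4.1725]
P' = Q + AᵀP(A−BK) = [9.9335 0.7468; 0.7468 4.4225]
tr(P') = 14.3560


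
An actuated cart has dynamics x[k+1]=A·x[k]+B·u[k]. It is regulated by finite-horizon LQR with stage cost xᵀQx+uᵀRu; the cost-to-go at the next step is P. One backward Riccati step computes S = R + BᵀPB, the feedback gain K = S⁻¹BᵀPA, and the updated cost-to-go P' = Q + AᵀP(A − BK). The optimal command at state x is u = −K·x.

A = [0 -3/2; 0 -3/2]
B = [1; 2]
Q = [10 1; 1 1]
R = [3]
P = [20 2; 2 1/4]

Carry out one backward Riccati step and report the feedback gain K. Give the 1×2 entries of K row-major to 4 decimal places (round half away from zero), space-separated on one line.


0.0000 -1.2422

BᵀP = [24.0000 2.5000]
S = R + BᵀPB = [3] + [29.0000] = [32.0000]
BᵀPA = [0.0000 -39.7500]
K = S⁻¹·BᵀPA = [0.0000 -1.2422]
A−BK = [0.0000 -0.2578; 0.0000 0.9844]
AᵀP(A−BK) = [0.0000 0.0000; 0.0000 5.1855]
P' = Q + AᵀP(A−BK) = [10.0000 1.0000; 1.0000 6.1855]
tr(P') = 16.1855


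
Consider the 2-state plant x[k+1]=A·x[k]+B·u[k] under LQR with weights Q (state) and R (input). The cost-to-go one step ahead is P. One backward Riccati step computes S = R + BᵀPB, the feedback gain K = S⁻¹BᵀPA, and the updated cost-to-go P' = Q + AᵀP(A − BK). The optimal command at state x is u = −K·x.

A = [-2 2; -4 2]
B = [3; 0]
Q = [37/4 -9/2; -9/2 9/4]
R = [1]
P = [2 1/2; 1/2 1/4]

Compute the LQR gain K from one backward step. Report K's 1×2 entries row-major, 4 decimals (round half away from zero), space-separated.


BᵀP = [6.0000 1.5000]
S = R + BᵀPB = [1] + [18.0000] = [19.0000]
BᵀPA = [-18.0000 15.0000]
K = S⁻¹·BᵀPA = [-0.9474 0.7895]
A−BK = [0.8421 -0.3684; -4.0000 2.0000]
AᵀP(A−BK) = [2.9474 -1.7895; -1.7895 1.1579]
P' = Q + AᵀP(A−BK) = [12.1974 -6.2895; -6.2895 3.4079]
tr(P') = 15.6053

-0.9474 0.7895


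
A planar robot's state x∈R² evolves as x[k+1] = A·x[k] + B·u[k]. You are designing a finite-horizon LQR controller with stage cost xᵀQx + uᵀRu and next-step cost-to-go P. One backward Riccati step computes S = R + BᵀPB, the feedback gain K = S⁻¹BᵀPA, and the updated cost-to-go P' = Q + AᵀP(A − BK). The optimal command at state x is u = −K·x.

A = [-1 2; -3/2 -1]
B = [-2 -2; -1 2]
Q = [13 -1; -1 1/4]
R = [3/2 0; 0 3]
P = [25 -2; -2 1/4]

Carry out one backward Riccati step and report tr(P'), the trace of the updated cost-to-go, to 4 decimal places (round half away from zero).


BᵀP = [-48.0000 3.7500; -54.0000 4.5000]
S = R + BᵀPB = [3/2 0; 0 3] + [92.2500 103.5000; 103.5000 117.0000] = [93.7500 103.5000; 103.5000 120.0000]
BᵀPA = [42.3750 -99.7500; 47.2500 -112.5000]
K = S⁻¹·BᵀPA = [0.3619 -0.6067; 0.0816 -0.4142]
A−BK = [-0.1130 -0.0418; -1.3013 -0.7782]
AᵀP(A−BK) = [0.3708 -0.3441; -0.3441 1.1318]
P' = Q + AᵀP(A−BK) = [13.3708 -1.3441; -1.3441 1.3818]
tr(P') = 14.7526

14.7526
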